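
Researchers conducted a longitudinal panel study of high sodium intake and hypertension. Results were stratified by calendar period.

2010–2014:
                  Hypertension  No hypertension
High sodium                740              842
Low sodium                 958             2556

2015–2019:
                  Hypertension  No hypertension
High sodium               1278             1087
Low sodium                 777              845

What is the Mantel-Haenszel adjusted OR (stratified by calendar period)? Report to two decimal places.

OR_MH = Σ(aᵢdᵢ/nᵢ) / Σ(bᵢcᵢ/nᵢ), where nᵢ is the stratum total.
Stratum 1 (2010–2014): n = 5096; a·d/n = 740·2556/5096 = 371.1617; b·c/n = 842·958/5096 = 158.2881
Stratum 2 (2015–2019): n = 3987; a·d/n = 1278·845/3987 = 270.8578; b·c/n = 1087·777/3987 = 211.8382
OR_MH = (371.1617 + 270.8578) / (158.2881 + 211.8382) = 642.0195 / 370.1263 = 1.73460

1.73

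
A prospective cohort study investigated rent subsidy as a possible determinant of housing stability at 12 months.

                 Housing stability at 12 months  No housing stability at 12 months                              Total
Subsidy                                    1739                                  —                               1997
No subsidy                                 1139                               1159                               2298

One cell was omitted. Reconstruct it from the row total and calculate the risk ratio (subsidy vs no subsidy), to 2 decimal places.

1.76

The missing cell is in the exposed row: 1997 − 1739 = 258.
So a = 1739, b = 258, c = 1139, d = 1159.
RR = [a/(a+b)] / [c/(c+d)] = (1739/1997) / (1139/2298) = 0.87081/0.49565 = 1.75690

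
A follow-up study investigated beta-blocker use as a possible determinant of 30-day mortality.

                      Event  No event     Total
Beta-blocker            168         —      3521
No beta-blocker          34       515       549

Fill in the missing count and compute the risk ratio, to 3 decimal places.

0.770

The missing cell is in the exposed row: 3521 − 168 = 3353.
So a = 168, b = 3353, c = 34, d = 515.
RR = [a/(a+b)] / [c/(c+d)] = (168/3521) / (34/549) = 0.04771/0.06193 = 0.77044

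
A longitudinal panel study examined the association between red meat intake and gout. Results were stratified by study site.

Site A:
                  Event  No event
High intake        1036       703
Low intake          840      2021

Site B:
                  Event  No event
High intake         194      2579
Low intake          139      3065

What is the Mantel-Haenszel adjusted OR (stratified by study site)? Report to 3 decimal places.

OR_MH = Σ(aᵢdᵢ/nᵢ) / Σ(bᵢcᵢ/nᵢ), where nᵢ is the stratum total.
Stratum 1 (Site A): n = 4600; a·d/n = 1036·2021/4600 = 455.1643; b·c/n = 703·840/4600 = 128.3739
Stratum 2 (Site B): n = 5977; a·d/n = 194·3065/5977 = 99.4830; b·c/n = 2579·139/5977 = 59.9767
OR_MH = (455.1643 + 99.4830) / (128.3739 + 59.9767) = 554.6474 / 188.3507 = 2.94476

2.945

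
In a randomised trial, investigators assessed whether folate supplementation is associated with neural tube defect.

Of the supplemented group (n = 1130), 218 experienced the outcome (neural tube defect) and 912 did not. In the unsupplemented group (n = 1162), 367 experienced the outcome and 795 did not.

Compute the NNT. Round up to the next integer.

Risk in treated group = 218/1130 = 0.19292; risk in control = 367/1162 = 0.31583.
Absolute risk reduction = 0.31583 − 0.19292 = 0.12291
NNT = 1 / ARR = 1 / 0.12291 = 8.136 → round up → 9

9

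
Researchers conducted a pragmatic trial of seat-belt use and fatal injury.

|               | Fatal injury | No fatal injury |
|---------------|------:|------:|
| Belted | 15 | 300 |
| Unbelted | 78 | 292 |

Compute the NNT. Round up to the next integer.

7

Risk in treated group = 15/315 = 0.04762; risk in control = 78/370 = 0.21081.
Absolute risk reduction = 0.21081 − 0.04762 = 0.16319
NNT = 1 / ARR = 1 / 0.16319 = 6.128 → round up → 7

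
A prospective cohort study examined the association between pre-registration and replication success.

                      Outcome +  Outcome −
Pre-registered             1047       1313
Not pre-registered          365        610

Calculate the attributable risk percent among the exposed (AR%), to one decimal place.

15.6

Cells: a = 1047, b = 1313, c = 365, d = 610.
Risk in exposed = 1047/2360 = 0.44364; risk in unexposed = 365/975 = 0.37436.
RR = 0.44364/0.37436 = 1.18508
AR% = (RR − 1)/RR × 100 = (1.18508 − 1)/1.18508 × 100 = 15.6173%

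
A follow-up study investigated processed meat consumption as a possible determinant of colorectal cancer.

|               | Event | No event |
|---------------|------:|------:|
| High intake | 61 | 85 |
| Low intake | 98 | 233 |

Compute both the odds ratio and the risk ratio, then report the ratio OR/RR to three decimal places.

1.209

Cells: a = 61, b = 85, c = 98, d = 233.
OR = (61·233)/(85·98) = 14213/8330 = 1.70624
Risk in exposed = 61/146 = 0.41781; risk in unexposed = 98/331 = 0.29607; RR = 1.41117
OR/RR = 1.70624 / 1.41117 = 1.20910
The outcome is not rare, so the OR lies further from 1 than the RR.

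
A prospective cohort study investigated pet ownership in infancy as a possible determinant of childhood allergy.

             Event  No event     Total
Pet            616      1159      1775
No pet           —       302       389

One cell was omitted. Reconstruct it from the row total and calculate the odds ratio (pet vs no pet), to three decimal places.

The missing cell is in the unexposed row: 389 − 302 = 87.
So a = 616, b = 1159, c = 87, d = 302.
OR = (a·d)/(b·c) = (616 × 302) / (1159 × 87) = 186032 / 100833 = 1.84495

1.845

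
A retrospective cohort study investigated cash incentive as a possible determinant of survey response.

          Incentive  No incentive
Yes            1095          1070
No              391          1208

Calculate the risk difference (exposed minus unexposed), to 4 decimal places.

Reading the table with exposure as columns: a = 1095 (Incentive, case), b = 391 (Incentive, non-case), c = 1070 (No incentive, case), d = 1208.
Risk in exposed = 1095/1486 = 0.736878; risk in unexposed = 1070/2278 = 0.469710.
Risk difference = 0.736878 − 0.469710 = 0.267167

0.2672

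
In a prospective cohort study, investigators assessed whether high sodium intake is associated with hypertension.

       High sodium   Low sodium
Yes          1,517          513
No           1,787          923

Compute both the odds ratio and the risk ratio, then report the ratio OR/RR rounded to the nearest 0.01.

1.19

Reading the table with exposure as columns: a = 1517 (High sodium, case), b = 1787 (High sodium, non-case), c = 513 (Low sodium, case), d = 923.
OR = (1517·923)/(1787·513) = 1400191/916731 = 1.52737
Risk in exposed = 1517/3304 = 0.45914; risk in unexposed = 513/1436 = 0.35724; RR = 1.28524
OR/RR = 1.52737 / 1.28524 = 1.18840
The outcome is not rare, so the OR lies further from 1 than the RR.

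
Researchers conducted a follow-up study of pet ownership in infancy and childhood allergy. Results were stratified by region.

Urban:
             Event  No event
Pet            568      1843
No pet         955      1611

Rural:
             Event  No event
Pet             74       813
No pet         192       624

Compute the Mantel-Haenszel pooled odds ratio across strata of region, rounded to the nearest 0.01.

0.47

OR_MH = Σ(aᵢdᵢ/nᵢ) / Σ(bᵢcᵢ/nᵢ), where nᵢ is the stratum total.
Stratum 1 (Urban): n = 4977; a·d/n = 568·1611/4977 = 183.8553; b·c/n = 1843·955/4977 = 353.6397
Stratum 2 (Rural): n = 1703; a·d/n = 74·624/1703 = 27.1145; b·c/n = 813·192/1703 = 91.6594
OR_MH = (183.8553 + 27.1145) / (353.6397 + 91.6594) = 210.9698 / 445.2992 = 0.47377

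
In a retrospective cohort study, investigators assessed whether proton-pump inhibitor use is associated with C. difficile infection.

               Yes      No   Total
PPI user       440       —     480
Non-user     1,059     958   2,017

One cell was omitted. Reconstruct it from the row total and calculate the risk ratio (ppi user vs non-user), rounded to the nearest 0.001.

1.746

The missing cell is in the exposed row: 480 − 440 = 40.
So a = 440, b = 40, c = 1059, d = 958.
RR = [a/(a+b)] / [c/(c+d)] = (440/480) / (1059/2017) = 0.91667/0.52504 = 1.74591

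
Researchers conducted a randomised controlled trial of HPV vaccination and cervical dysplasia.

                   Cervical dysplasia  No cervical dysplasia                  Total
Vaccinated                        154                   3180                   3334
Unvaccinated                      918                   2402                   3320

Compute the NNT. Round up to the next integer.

5

Risk in treated group = 154/3334 = 0.04619; risk in control = 918/3320 = 0.27651.
Absolute risk reduction = 0.27651 − 0.04619 = 0.23032
NNT = 1 / ARR = 1 / 0.23032 = 4.342 → round up → 5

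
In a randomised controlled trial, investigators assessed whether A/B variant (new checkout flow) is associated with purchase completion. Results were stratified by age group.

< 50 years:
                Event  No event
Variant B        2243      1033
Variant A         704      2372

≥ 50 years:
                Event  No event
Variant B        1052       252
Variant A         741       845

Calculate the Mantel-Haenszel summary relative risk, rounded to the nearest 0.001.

2.385

RR_MH = Σ(aᵢ·n₀ᵢ/nᵢ) / Σ(cᵢ·n₁ᵢ/nᵢ), with n₁ᵢ = aᵢ+bᵢ (exposed), n₀ᵢ = cᵢ+dᵢ (unexposed), nᵢ = n₁ᵢ+n₀ᵢ.
Stratum 1 (< 50 years): n₁ = 3276, n₀ = 3076, n = 6352; a·n₀/n = 2243·3076/6352 = 1086.1883; c·n₁/n = 704·3276/6352 = 363.0831
Stratum 2 (≥ 50 years): n₁ = 1304, n₀ = 1586, n = 2890; a·n₀/n = 1052·1586/2890 = 577.3260; c·n₁/n = 741·1304/2890 = 334.3474
RR_MH = (1086.1883 + 577.3260) / (363.0831 + 334.3474) = 1663.5142 / 697.4305 = 2.38520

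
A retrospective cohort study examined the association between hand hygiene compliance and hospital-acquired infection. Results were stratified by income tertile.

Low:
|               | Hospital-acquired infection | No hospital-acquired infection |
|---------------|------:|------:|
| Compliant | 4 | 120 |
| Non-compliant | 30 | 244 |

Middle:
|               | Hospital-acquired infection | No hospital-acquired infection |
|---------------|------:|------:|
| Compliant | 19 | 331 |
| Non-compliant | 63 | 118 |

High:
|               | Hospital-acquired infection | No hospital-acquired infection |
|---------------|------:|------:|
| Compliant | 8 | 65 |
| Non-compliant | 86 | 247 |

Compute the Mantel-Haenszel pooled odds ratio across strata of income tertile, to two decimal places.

0.19

OR_MH = Σ(aᵢdᵢ/nᵢ) / Σ(bᵢcᵢ/nᵢ), where nᵢ is the stratum total.
Stratum 1 (Low): n = 398; a·d/n = 4·244/398 = 2.4523; b·c/n = 120·30/398 = 9.0452
Stratum 2 (Middle): n = 531; a·d/n = 19·118/531 = 4.2222; b·c/n = 331·63/531 = 39.2712
Stratum 3 (High): n = 406; a·d/n = 8·247/406 = 4.8670; b·c/n = 65·86/406 = 13.7685
OR_MH = (2.4523 + 4.2222 + 4.8670) / (9.0452 + 39.2712 + 13.7685) = 11.5415 / 62.0849 = 0.18590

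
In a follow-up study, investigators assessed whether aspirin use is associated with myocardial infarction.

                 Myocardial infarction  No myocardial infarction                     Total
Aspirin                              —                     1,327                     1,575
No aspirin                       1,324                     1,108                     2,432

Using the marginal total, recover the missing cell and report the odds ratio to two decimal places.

The missing cell is in the exposed row: 1575 − 1327 = 248.
So a = 248, b = 1327, c = 1324, d = 1108.
OR = (a·d)/(b·c) = (248 × 1108) / (1327 × 1324) = 274784 / 1756948 = 0.15640

0.16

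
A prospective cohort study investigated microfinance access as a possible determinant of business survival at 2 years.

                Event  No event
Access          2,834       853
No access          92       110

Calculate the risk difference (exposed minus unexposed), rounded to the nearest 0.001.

Cells: a = 2834, b = 853, c = 92, d = 110.
Risk in exposed = 2834/3687 = 0.768647; risk in unexposed = 92/202 = 0.455446.
Risk difference = 0.768647 − 0.455446 = 0.313201

0.313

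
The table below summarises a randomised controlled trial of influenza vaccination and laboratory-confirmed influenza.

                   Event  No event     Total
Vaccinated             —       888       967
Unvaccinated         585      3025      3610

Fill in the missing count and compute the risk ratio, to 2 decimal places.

0.50

The missing cell is in the exposed row: 967 − 888 = 79.
So a = 79, b = 888, c = 585, d = 3025.
RR = [a/(a+b)] / [c/(c+d)] = (79/967) / (585/3610) = 0.08170/0.16205 = 0.50414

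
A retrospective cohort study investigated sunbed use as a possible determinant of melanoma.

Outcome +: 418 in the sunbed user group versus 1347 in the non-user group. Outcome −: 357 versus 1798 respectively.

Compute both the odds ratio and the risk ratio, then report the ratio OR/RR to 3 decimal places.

1.241

From the description: a = 418, b = 357, c = 1347, d = 1798.
OR = (418·1798)/(357·1347) = 751564/480879 = 1.56290
Risk in exposed = 418/775 = 0.53935; risk in unexposed = 1347/3145 = 0.42830; RR = 1.25930
OR/RR = 1.56290 / 1.25930 = 1.24109
The outcome is not rare, so the OR lies further from 1 than the RR.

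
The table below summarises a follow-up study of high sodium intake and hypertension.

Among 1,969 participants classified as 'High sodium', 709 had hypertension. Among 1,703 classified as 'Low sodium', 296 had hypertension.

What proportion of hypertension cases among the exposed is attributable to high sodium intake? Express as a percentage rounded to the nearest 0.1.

From the description: a = 709, b = 1260, c = 296, d = 1407.
Risk in exposed = 709/1969 = 0.36008; risk in unexposed = 296/1703 = 0.17381.
RR = 0.36008/0.17381 = 2.07168
AR% = (RR − 1)/RR × 100 = (2.07168 − 1)/2.07168 × 100 = 51.7301%

51.7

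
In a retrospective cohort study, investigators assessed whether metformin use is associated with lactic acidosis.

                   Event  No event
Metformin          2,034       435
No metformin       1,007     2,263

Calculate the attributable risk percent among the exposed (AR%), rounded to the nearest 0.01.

62.62

Cells: a = 2034, b = 435, c = 1007, d = 2263.
Risk in exposed = 2034/2469 = 0.82382; risk in unexposed = 1007/3270 = 0.30795.
RR = 0.82382/0.30795 = 2.67515
AR% = (RR − 1)/RR × 100 = (2.67515 − 1)/2.67515 × 100 = 62.6189%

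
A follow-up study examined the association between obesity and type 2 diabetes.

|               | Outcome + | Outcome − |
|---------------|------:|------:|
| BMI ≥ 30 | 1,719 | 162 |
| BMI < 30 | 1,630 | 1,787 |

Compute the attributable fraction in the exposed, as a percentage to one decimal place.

47.8

Cells: a = 1719, b = 162, c = 1630, d = 1787.
Risk in exposed = 1719/1881 = 0.91388; risk in unexposed = 1630/3417 = 0.47703.
RR = 0.91388/0.47703 = 1.91577
AR% = (RR − 1)/RR × 100 = (1.91577 − 1)/1.91577 × 100 = 47.8018%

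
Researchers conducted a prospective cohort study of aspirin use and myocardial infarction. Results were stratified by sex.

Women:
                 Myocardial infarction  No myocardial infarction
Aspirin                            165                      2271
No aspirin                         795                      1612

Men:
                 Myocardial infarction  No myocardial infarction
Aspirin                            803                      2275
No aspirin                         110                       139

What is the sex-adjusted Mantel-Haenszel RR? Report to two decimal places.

RR_MH = Σ(aᵢ·n₀ᵢ/nᵢ) / Σ(cᵢ·n₁ᵢ/nᵢ), with n₁ᵢ = aᵢ+bᵢ (exposed), n₀ᵢ = cᵢ+dᵢ (unexposed), nᵢ = n₁ᵢ+n₀ᵢ.
Stratum 1 (Women): n₁ = 2436, n₀ = 2407, n = 4843; a·n₀/n = 165·2407/4843 = 82.0060; c·n₁/n = 795·2436/4843 = 399.8802
Stratum 2 (Men): n₁ = 3078, n₀ = 249, n = 3327; a·n₀/n = 803·249/3327 = 60.0983; c·n₁/n = 110·3078/3327 = 101.7674
RR_MH = (82.0060 + 60.0983) / (399.8802 + 101.7674) = 142.1043 / 501.6476 = 0.28328

0.28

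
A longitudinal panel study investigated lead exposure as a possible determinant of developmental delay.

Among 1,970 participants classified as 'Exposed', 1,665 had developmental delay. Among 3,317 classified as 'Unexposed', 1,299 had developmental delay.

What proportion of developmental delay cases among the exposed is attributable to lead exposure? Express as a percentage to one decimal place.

53.7

From the description: a = 1665, b = 305, c = 1299, d = 2018.
Risk in exposed = 1665/1970 = 0.84518; risk in unexposed = 1299/3317 = 0.39162.
RR = 0.84518/0.39162 = 2.15816
AR% = (RR − 1)/RR × 100 = (2.15816 − 1)/2.15816 × 100 = 53.6643%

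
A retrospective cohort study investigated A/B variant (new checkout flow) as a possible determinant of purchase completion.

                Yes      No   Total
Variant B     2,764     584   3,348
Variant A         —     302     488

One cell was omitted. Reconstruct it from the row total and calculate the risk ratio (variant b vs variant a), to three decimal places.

2.166

The missing cell is in the unexposed row: 488 − 302 = 186.
So a = 2764, b = 584, c = 186, d = 302.
RR = [a/(a+b)] / [c/(c+d)] = (2764/3348) / (186/488) = 0.82557/0.38115 = 2.16601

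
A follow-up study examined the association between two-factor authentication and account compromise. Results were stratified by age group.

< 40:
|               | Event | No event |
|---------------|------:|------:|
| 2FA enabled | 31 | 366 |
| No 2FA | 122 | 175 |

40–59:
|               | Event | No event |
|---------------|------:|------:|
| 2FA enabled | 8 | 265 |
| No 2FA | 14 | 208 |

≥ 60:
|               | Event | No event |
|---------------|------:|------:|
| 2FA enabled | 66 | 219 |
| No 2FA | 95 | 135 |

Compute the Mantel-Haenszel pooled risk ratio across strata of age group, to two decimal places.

0.36

RR_MH = Σ(aᵢ·n₀ᵢ/nᵢ) / Σ(cᵢ·n₁ᵢ/nᵢ), with n₁ᵢ = aᵢ+bᵢ (exposed), n₀ᵢ = cᵢ+dᵢ (unexposed), nᵢ = n₁ᵢ+n₀ᵢ.
Stratum 1 (< 40): n₁ = 397, n₀ = 297, n = 694; a·n₀/n = 31·297/694 = 13.2666; c·n₁/n = 122·397/694 = 69.7896
Stratum 2 (40–59): n₁ = 273, n₀ = 222, n = 495; a·n₀/n = 8·222/495 = 3.5879; c·n₁/n = 14·273/495 = 7.7212
Stratum 3 (≥ 60): n₁ = 285, n₀ = 230, n = 515; a·n₀/n = 66·230/515 = 29.4757; c·n₁/n = 95·285/515 = 52.5728
RR_MH = (13.2666 + 3.5879 + 29.4757) / (69.7896 + 7.7212 + 52.5728) = 46.3302 / 130.0837 = 0.35616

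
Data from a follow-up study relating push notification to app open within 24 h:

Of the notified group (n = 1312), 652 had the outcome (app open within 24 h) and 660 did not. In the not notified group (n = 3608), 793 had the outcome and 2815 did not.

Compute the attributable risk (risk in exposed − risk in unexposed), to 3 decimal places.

0.277

From the description: a = 652, b = 660, c = 793, d = 2815.
Risk in exposed = 652/1312 = 0.496951; risk in unexposed = 793/3608 = 0.219789.
Risk difference = 0.496951 − 0.219789 = 0.277162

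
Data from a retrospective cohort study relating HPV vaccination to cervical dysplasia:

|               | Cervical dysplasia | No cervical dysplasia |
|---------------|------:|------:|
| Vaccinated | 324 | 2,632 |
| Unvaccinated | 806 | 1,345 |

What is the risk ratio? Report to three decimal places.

0.293

Cells: a = 324, b = 2632, c = 806, d = 1345.
Risk in exposed = 324/2956 = 0.10961; risk in unexposed = 806/2151 = 0.37471.
RR = 0.10961 / 0.37471 = 0.29251
The risk is 71% lower among the exposed than among the unexposed.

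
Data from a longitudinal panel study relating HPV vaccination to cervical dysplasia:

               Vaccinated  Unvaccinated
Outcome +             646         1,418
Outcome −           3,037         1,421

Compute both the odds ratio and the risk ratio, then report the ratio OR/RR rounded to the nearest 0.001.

0.607

Reading the table with exposure as columns: a = 646 (Vaccinated, case), b = 3037 (Vaccinated, non-case), c = 1418 (Unvaccinated, case), d = 1421.
OR = (646·1421)/(3037·1418) = 917966/4306466 = 0.21316
Risk in exposed = 646/3683 = 0.17540; risk in unexposed = 1418/2839 = 0.49947; RR = 0.35117
OR/RR = 0.21316 / 0.35117 = 0.60700
The outcome is not rare, so the OR lies further from 1 than the RR.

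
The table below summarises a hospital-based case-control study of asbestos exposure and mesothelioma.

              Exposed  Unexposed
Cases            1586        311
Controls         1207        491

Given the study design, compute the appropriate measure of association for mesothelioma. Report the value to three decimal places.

Reading the table with exposure as columns: a = 1586 (Exposed, case), b = 1207 (Exposed, non-case), c = 311 (Unexposed, case), d = 491.
This is a hospital-based case-control study: participants were sampled on outcome status, so risks in the source population cannot be estimated directly — relative risk is not valid here. The odds ratio is the appropriate measure.
OR = (a·d)/(b·c) = (1586 × 491) / (1207 × 311) = 778726 / 375377 = 2.07452

2.075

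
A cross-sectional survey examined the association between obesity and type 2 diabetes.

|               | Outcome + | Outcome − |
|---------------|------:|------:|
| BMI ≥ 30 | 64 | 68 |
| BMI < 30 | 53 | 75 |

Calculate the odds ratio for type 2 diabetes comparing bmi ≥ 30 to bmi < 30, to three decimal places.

1.332

Cells: a = 64, b = 68, c = 53, d = 75.
OR = (a·d)/(b·c) = (64 × 75) / (68 × 53) = 4800 / 3604 = 1.33185
The odds of type 2 diabetes are about 1.33 times as high in the bmi ≥ 30 group.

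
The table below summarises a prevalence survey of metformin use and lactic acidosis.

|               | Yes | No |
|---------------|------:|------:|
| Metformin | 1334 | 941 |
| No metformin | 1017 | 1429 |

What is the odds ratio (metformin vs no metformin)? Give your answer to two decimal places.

Cells: a = 1334, b = 941, c = 1017, d = 1429.
OR = (a·d)/(b·c) = (1334 × 1429) / (941 × 1017) = 1906286 / 956997 = 1.99195
The odds of lactic acidosis are about 1.99 times as high in the metformin group.

1.99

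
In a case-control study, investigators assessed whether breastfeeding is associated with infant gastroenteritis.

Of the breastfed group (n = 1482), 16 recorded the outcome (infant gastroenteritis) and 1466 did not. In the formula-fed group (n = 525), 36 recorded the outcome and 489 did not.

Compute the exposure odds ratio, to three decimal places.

From the description: a = 16, b = 1466, c = 36, d = 489.
OR = (a·d)/(b·c) = (16 × 489) / (1466 × 36) = 7824 / 52776 = 0.14825
Exposure is associated with lower odds of infant gastroenteritis (OR = 0.15 < 1).

0.148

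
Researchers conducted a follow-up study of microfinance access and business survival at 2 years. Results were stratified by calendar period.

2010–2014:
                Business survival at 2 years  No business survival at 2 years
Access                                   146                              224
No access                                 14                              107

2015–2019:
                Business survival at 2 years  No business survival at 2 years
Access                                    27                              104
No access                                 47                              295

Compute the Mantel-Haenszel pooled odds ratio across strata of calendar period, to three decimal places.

2.910

OR_MH = Σ(aᵢdᵢ/nᵢ) / Σ(bᵢcᵢ/nᵢ), where nᵢ is the stratum total.
Stratum 1 (2010–2014): n = 491; a·d/n = 146·107/491 = 31.8167; b·c/n = 224·14/491 = 6.3870
Stratum 2 (2015–2019): n = 473; a·d/n = 27·295/473 = 16.8393; b·c/n = 104·47/473 = 10.3340
OR_MH = (31.8167 + 16.8393) / (6.3870 + 10.3340) = 48.6560 / 16.7210 = 2.90987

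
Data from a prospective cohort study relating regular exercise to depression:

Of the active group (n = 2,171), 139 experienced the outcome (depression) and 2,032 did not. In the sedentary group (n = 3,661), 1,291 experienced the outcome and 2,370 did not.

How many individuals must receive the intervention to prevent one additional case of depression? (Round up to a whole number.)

Risk in treated group = 139/2171 = 0.06403; risk in control = 1291/3661 = 0.35264.
Absolute risk reduction = 0.35264 − 0.06403 = 0.28861
NNT = 1 / ARR = 1 / 0.28861 = 3.465 → round up → 4

4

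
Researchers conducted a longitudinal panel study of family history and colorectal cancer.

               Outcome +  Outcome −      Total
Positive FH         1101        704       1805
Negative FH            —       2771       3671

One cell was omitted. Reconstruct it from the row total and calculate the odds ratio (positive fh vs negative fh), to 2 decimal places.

4.82

The missing cell is in the unexposed row: 3671 − 2771 = 900.
So a = 1101, b = 704, c = 900, d = 2771.
OR = (a·d)/(b·c) = (1101 × 2771) / (704 × 900) = 3050871 / 633600 = 4.81514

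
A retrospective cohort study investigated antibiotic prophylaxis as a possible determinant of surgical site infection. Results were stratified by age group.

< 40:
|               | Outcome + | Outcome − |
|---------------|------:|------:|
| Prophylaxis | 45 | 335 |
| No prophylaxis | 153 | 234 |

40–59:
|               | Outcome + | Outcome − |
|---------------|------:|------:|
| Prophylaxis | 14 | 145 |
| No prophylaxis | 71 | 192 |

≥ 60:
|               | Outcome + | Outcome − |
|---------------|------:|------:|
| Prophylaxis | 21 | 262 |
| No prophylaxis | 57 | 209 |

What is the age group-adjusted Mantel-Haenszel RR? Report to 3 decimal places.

0.315

RR_MH = Σ(aᵢ·n₀ᵢ/nᵢ) / Σ(cᵢ·n₁ᵢ/nᵢ), with n₁ᵢ = aᵢ+bᵢ (exposed), n₀ᵢ = cᵢ+dᵢ (unexposed), nᵢ = n₁ᵢ+n₀ᵢ.
Stratum 1 (< 40): n₁ = 380, n₀ = 387, n = 767; a·n₀/n = 45·387/767 = 22.7053; c·n₁/n = 153·380/767 = 75.8018
Stratum 2 (40–59): n₁ = 159, n₀ = 263, n = 422; a·n₀/n = 14·263/422 = 8.7251; c·n₁/n = 71·159/422 = 26.7512
Stratum 3 (≥ 60): n₁ = 283, n₀ = 266, n = 549; a·n₀/n = 21·266/549 = 10.1749; c·n₁/n = 57·283/549 = 29.3825
RR_MH = (22.7053 + 8.7251 + 10.1749) / (75.8018 + 26.7512 + 29.3825) = 41.6053 / 131.9355 = 0.31535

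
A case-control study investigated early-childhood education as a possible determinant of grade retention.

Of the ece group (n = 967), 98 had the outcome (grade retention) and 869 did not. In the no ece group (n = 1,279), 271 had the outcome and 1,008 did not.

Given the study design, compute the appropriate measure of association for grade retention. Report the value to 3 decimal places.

From the description: a = 98, b = 869, c = 271, d = 1008.
This is a case-control study: participants were sampled on outcome status, so risks in the source population cannot be estimated directly — relative risk is not valid here. The odds ratio is the appropriate measure.
OR = (a·d)/(b·c) = (98 × 1008) / (869 × 271) = 98784 / 235499 = 0.41947

0.419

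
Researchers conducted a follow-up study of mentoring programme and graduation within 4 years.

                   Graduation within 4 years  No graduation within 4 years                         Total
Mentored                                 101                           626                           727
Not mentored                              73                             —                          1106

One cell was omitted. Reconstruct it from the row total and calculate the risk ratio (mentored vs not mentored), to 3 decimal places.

The missing cell is in the unexposed row: 1106 − 73 = 1033.
So a = 101, b = 626, c = 73, d = 1033.
RR = [a/(a+b)] / [c/(c+d)] = (101/727) / (73/1106) = 0.13893/0.06600 = 2.10484

2.105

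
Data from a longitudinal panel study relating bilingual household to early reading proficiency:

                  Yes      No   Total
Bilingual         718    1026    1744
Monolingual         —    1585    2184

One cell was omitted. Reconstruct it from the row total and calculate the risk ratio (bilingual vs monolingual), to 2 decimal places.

The missing cell is in the unexposed row: 2184 − 1585 = 599.
So a = 718, b = 1026, c = 599, d = 1585.
RR = [a/(a+b)] / [c/(c+d)] = (718/1744) / (599/2184) = 0.41170/0.27427 = 1.50108

1.50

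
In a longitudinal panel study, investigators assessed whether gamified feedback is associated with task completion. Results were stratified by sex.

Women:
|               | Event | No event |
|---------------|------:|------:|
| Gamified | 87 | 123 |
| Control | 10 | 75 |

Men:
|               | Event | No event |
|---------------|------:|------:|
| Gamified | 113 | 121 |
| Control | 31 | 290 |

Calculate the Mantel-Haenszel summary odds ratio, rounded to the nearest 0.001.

OR_MH = Σ(aᵢdᵢ/nᵢ) / Σ(bᵢcᵢ/nᵢ), where nᵢ is the stratum total.
Stratum 1 (Women): n = 295; a·d/n = 87·75/295 = 22.1186; b·c/n = 123·10/295 = 4.1695
Stratum 2 (Men): n = 555; a·d/n = 113·290/555 = 59.0450; b·c/n = 121·31/555 = 6.7586
OR_MH = (22.1186 + 59.0450) / (4.1695 + 6.7586) = 81.1637 / 10.9281 = 7.42710

7.427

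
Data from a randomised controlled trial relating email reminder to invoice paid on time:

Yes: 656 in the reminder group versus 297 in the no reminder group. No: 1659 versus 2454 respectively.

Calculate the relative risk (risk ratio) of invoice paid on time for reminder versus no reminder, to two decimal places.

2.62

From the description: a = 656, b = 1659, c = 297, d = 2454.
Risk in exposed = 656/2315 = 0.28337; risk in unexposed = 297/2751 = 0.10796.
RR = 0.28337 / 0.10796 = 2.62474
The risk among the exposed is 2.62 times that among the unexposed.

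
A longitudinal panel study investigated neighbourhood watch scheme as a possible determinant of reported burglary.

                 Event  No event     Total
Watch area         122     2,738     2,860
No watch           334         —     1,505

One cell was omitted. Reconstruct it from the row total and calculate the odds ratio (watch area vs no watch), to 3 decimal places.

The missing cell is in the unexposed row: 1505 − 334 = 1171.
So a = 122, b = 2738, c = 334, d = 1171.
OR = (a·d)/(b·c) = (122 × 1171) / (2738 × 334) = 142862 / 914492 = 0.15622

0.156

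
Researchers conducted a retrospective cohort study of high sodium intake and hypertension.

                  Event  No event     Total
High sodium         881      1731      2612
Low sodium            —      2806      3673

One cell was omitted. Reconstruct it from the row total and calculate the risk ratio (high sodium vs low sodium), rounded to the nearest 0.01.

The missing cell is in the unexposed row: 3673 − 2806 = 867.
So a = 881, b = 1731, c = 867, d = 2806.
RR = [a/(a+b)] / [c/(c+d)] = (881/2612) / (867/3673) = 0.33729/0.23605 = 1.42891

1.43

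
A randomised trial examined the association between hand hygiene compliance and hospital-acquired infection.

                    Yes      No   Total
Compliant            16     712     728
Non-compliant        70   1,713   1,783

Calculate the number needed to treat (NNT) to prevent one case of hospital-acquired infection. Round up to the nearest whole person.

58

Risk in treated group = 16/728 = 0.02198; risk in control = 70/1783 = 0.03926.
Absolute risk reduction = 0.03926 − 0.02198 = 0.01728
NNT = 1 / ARR = 1 / 0.01728 = 57.865 → round up → 58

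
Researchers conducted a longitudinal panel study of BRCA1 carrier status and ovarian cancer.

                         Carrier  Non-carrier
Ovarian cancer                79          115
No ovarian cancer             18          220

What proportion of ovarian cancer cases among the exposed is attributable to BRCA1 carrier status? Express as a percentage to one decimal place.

57.8

Reading the table with exposure as columns: a = 79 (Carrier, case), b = 18 (Carrier, non-case), c = 115 (Non-carrier, case), d = 220.
Risk in exposed = 79/97 = 0.81443; risk in unexposed = 115/335 = 0.34328.
RR = 0.81443/0.34328 = 2.37248
AR% = (RR − 1)/RR × 100 = (2.37248 − 1)/2.37248 × 100 = 57.8500%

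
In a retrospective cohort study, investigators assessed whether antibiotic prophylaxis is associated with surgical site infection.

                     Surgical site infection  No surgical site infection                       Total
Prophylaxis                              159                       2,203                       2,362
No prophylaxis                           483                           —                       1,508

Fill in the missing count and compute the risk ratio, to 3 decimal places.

The missing cell is in the unexposed row: 1508 − 483 = 1025.
So a = 159, b = 2203, c = 483, d = 1025.
RR = [a/(a+b)] / [c/(c+d)] = (159/2362) / (483/1508) = 0.06732/0.32029 = 0.21017

0.210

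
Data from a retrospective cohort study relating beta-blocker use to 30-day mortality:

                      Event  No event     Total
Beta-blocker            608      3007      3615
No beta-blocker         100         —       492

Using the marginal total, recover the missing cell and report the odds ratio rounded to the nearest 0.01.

The missing cell is in the unexposed row: 492 − 100 = 392.
So a = 608, b = 3007, c = 100, d = 392.
OR = (a·d)/(b·c) = (608 × 392) / (3007 × 100) = 238336 / 300700 = 0.79260

0.79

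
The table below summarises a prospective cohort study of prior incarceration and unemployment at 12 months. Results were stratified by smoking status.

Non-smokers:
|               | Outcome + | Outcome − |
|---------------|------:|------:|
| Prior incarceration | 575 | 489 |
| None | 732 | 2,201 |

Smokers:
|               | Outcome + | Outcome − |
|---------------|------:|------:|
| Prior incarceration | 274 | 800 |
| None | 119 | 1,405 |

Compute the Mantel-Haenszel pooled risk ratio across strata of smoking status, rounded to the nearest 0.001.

2.387

RR_MH = Σ(aᵢ·n₀ᵢ/nᵢ) / Σ(cᵢ·n₁ᵢ/nᵢ), with n₁ᵢ = aᵢ+bᵢ (exposed), n₀ᵢ = cᵢ+dᵢ (unexposed), nᵢ = n₁ᵢ+n₀ᵢ.
Stratum 1 (Non-smokers): n₁ = 1064, n₀ = 2933, n = 3997; a·n₀/n = 575·2933/3997 = 421.9352; c·n₁/n = 732·1064/3997 = 194.8581
Stratum 2 (Smokers): n₁ = 1074, n₀ = 1524, n = 2598; a·n₀/n = 274·1524/2598 = 160.7298; c·n₁/n = 119·1074/2598 = 49.1940
RR_MH = (421.9352 + 160.7298) / (194.8581 + 49.1940) = 582.6650 / 244.0521 = 2.38746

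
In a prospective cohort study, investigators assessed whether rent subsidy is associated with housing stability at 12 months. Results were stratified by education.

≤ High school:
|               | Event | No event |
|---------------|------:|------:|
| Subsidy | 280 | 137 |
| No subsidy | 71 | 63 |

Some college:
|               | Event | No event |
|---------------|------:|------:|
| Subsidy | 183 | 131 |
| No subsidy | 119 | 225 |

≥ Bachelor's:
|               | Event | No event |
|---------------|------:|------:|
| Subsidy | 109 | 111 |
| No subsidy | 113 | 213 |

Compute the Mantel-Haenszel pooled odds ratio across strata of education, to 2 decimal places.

OR_MH = Σ(aᵢdᵢ/nᵢ) / Σ(bᵢcᵢ/nᵢ), where nᵢ is the stratum total.
Stratum 1 (≤ High school): n = 551; a·d/n = 280·63/551 = 32.0145; b·c/n = 137·71/551 = 17.6534
Stratum 2 (Some college): n = 658; a·d/n = 183·225/658 = 62.5760; b·c/n = 131·119/658 = 23.6915
Stratum 3 (≥ Bachelor's): n = 546; a·d/n = 109·213/546 = 42.5220; b·c/n = 111·113/546 = 22.9725
OR_MH = (32.0145 + 62.5760 + 42.5220) / (17.6534 + 23.6915 + 22.9725) = 137.1125 / 64.3174 = 2.13181

2.13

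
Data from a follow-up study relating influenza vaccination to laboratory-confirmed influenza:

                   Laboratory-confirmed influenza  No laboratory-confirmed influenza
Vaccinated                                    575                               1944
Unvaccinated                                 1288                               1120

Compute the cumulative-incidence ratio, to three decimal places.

0.427

Cells: a = 575, b = 1944, c = 1288, d = 1120.
Risk in exposed = 575/2519 = 0.22827; risk in unexposed = 1288/2408 = 0.53488.
RR = 0.22827 / 0.53488 = 0.42676
The risk is 57% lower among the exposed than among the unexposed.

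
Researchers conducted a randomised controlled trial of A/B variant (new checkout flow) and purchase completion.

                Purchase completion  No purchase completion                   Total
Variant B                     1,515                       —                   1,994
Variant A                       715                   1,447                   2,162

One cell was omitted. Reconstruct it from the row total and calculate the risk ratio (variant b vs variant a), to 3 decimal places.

The missing cell is in the exposed row: 1994 − 1515 = 479.
So a = 1515, b = 479, c = 715, d = 1447.
RR = [a/(a+b)] / [c/(c+d)] = (1515/1994) / (715/2162) = 0.75978/0.33071 = 2.29740

2.297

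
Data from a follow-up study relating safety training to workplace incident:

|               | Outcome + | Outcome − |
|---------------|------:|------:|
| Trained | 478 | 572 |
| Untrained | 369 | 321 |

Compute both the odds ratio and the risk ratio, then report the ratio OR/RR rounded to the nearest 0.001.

Cells: a = 478, b = 572, c = 369, d = 321.
OR = (478·321)/(572·369) = 153438/211068 = 0.72696
Risk in exposed = 478/1050 = 0.45524; risk in unexposed = 369/690 = 0.53478; RR = 0.85126
OR/RR = 0.72696 / 0.85126 = 0.85398
The outcome is not rare, so the OR lies further from 1 than the RR.

0.854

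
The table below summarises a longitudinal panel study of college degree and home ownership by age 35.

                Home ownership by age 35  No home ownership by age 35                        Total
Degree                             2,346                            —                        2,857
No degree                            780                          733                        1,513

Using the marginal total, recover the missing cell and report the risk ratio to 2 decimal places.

1.59

The missing cell is in the exposed row: 2857 − 2346 = 511.
So a = 2346, b = 511, c = 780, d = 733.
RR = [a/(a+b)] / [c/(c+d)] = (2346/2857) / (780/1513) = 0.82114/0.51553 = 1.59280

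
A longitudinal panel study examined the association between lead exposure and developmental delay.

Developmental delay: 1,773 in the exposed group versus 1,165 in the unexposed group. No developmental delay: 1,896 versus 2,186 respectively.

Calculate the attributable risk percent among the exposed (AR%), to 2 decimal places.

From the description: a = 1773, b = 1896, c = 1165, d = 2186.
Risk in exposed = 1773/3669 = 0.48324; risk in unexposed = 1165/3351 = 0.34766.
RR = 0.48324/0.34766 = 1.38998
AR% = (RR − 1)/RR × 100 = (1.38998 − 1)/1.38998 × 100 = 28.0567%

28.06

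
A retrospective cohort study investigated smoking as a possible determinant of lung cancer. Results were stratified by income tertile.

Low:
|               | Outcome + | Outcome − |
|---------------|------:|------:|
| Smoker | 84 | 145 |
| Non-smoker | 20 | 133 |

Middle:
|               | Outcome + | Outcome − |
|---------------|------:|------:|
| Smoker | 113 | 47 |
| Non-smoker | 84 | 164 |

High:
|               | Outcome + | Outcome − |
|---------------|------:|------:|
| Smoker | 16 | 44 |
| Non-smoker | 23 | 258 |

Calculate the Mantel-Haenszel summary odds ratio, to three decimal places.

OR_MH = Σ(aᵢdᵢ/nᵢ) / Σ(bᵢcᵢ/nᵢ), where nᵢ is the stratum total.
Stratum 1 (Low): n = 382; a·d/n = 84·133/382 = 29.2461; b·c/n = 145·20/382 = 7.5916
Stratum 2 (Middle): n = 408; a·d/n = 113·164/408 = 45.4216; b·c/n = 47·84/408 = 9.6765
Stratum 3 (High): n = 341; a·d/n = 16·258/341 = 12.1056; b·c/n = 44·23/341 = 2.9677
OR_MH = (29.2461 + 45.4216 + 12.1056) / (7.5916 + 9.6765 + 2.9677) = 86.7732 / 20.2358 = 4.28810

4.288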